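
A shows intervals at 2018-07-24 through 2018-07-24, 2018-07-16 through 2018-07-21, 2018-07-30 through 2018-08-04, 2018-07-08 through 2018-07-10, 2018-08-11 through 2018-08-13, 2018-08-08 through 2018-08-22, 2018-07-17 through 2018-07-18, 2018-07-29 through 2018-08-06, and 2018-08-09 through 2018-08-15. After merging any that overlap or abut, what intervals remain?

Sort by start: 2018-07-08 through 2018-07-10, 2018-07-16 through 2018-07-21, 2018-07-17 through 2018-07-18, 2018-07-24 through 2018-07-24, 2018-07-29 through 2018-08-06, 2018-07-30 through 2018-08-04, 2018-08-08 through 2018-08-22, 2018-08-09 through 2018-08-15, 2018-08-11 through 2018-08-13.
2018-07-16 through 2018-07-21 is disjoint → start new block.
2018-07-17 through 2018-07-18 overlaps/touches 2018-07-16 through 2018-07-21 → extend to 2018-07-16 through 2018-07-21.
2018-07-24 through 2018-07-24 is disjoint → start new block.
2018-07-29 through 2018-08-06 is disjoint → start new block.
2018-07-30 through 2018-08-04 overlaps/touches 2018-07-29 through 2018-08-06 → extend to 2018-07-29 through 2018-08-06.
2018-08-08 through 2018-08-22 is disjoint → start new block.
2018-08-09 through 2018-08-15 overlaps/touches 2018-08-08 through 2018-08-22 → extend to 2018-08-08 through 2018-08-22.
2018-08-11 through 2018-08-13 overlaps/touches 2018-08-08 through 2018-08-22 → extend to 2018-08-08 through 2018-08-22.

2018-07-08 through 2018-07-10, 2018-07-16 through 2018-07-21, 2018-07-24 through 2018-07-24, 2018-07-29 through 2018-08-06, 2018-08-08 through 2018-08-22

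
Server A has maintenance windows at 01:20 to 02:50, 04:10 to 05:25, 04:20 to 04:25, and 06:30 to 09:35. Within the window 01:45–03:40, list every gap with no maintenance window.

02:50–03:40

Covered (merged): 01:20–02:50, 04:10–05:25, 06:30–09:35.
Gaps within 01:45–03:40: 02:50–03:40.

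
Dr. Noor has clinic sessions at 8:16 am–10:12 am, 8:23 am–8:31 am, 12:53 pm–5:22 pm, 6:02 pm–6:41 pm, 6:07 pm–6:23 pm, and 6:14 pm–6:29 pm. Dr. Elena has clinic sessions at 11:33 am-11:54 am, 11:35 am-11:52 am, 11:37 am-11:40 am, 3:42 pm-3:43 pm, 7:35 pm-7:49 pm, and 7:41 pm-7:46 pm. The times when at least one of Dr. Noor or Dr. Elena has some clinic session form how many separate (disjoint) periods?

First set merges to 8:16 am-10:12 am, 12:53 pm-5:22 pm, 6:02 pm-6:41 pm.
Second set merges to 11:33 am-11:54 am, 3:42 pm-3:43 pm, 7:35 pm-7:49 pm.
A ∪ B = 8:16 am-10:12 am, 11:33 am-11:54 am, 12:53 pm-5:22 pm, 6:02 pm-6:41 pm, 7:35 pm-7:49 pm.
That is 5 disjoint pieces.

5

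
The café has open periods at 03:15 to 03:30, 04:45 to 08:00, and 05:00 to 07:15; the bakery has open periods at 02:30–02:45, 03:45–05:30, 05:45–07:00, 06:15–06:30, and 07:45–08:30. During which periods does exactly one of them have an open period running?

First set merges to 03:15–03:30, 04:45–08:00.
Second set merges to 02:30–02:45, 03:45–05:30, 05:45–07:00, 07:45–08:30.
Only in the first: 03:15–03:30, 05:30–05:45, 07:00–07:45.
Only in the second: 02:30–02:45, 03:45–04:45, 08:00–08:30.
Together these are the periods covered by exactly one.

02:30–02:45, 03:15–03:30, 03:45–04:45, 05:30–05:45, 07:00–07:45, 08:00–08:30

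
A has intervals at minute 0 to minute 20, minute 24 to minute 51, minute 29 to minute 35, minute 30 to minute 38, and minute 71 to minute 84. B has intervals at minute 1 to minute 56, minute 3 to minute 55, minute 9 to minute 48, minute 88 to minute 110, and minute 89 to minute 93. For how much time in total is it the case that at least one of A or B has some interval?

Merge the first list: minute 0 to minute 20, minute 24 to minute 51, minute 71 to minute 84.
Merge the second list: minute 1 to minute 56, minute 88 to minute 110.
A ∪ B = minute 0 to minute 56, minute 71 to minute 84, minute 88 to minute 110.
Total: 56 minutes + 13 minutes + 22 minutes = 91 minutes.

91 minutes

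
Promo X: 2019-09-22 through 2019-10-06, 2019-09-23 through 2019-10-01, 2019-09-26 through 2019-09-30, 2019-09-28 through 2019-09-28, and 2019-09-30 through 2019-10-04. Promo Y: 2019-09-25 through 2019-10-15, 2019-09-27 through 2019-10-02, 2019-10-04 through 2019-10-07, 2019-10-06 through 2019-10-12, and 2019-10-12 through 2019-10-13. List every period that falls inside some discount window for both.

A, merged: 2019-09-22 through 2019-10-06.
B, merged: 2019-09-25 through 2019-10-15.
2019-09-22 through 2019-10-06 ∩ B → 2019-09-25 through 2019-10-06.

2019-09-25 through 2019-10-06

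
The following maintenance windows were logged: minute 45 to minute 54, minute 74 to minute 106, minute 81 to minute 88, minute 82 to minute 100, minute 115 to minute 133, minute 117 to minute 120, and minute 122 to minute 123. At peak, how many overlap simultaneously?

Walk the sorted start/end points keeping a running depth.
The depth first hits 3 at minute 82.

3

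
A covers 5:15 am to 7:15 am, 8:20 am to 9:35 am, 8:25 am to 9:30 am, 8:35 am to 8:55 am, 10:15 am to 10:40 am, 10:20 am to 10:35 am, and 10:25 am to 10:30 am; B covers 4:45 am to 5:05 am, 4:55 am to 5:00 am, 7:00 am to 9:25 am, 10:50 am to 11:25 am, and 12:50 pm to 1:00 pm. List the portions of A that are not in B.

Merge the first list: 5:15 am-7:15 am, 8:20 am-9:35 am, 10:15 am-10:40 am.
Merge the second list: 4:45 am-5:05 am, 7:00 am-9:25 am, 10:50 am-11:25 am, 12:50 pm-1:00 pm.
5:15 am-7:15 am with B removed leaves 5:15 am-7:00 am.
8:20 am-9:35 am with B removed leaves 9:25 am-9:35 am.
10:15 am-10:40 am is untouched.

5:15 am-7:00 am, 9:25 am-9:35 am, 10:15 am-10:40 am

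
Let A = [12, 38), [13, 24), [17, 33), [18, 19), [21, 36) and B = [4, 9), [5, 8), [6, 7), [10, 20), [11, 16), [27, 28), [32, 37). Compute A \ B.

[20, 27) ∪ [28, 32) ∪ [37, 38)

First set merges to [12, 38).
Second set merges to [4, 9), [10, 20), [27, 28), [32, 37).
[12, 38) with B removed leaves [20, 27), [28, 32), [37, 38).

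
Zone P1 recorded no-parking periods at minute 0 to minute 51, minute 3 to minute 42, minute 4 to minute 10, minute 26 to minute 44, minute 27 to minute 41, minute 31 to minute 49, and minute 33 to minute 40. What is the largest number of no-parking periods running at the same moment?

Walk the sorted start/end points keeping a running depth.
The depth first hits 6 at minute 33.

6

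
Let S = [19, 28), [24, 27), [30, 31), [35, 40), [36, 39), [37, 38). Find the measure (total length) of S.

15

Merged: [19, 28), [30, 31), [35, 40).
Lengths: 9 + 1 + 5 = 15.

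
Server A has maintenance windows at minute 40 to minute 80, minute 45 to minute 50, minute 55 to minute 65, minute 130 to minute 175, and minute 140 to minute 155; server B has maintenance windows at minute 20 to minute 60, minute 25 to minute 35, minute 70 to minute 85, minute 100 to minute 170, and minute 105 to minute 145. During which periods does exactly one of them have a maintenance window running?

minute 20 to minute 40, minute 60 to minute 70, minute 80 to minute 85, minute 100 to minute 130, minute 170 to minute 175

A, merged: minute 40 to minute 80, minute 130 to minute 175.
B, merged: minute 20 to minute 60, minute 70 to minute 85, minute 100 to minute 170.
A \ B = minute 60 to minute 70, minute 170 to minute 175.
B \ A = minute 20 to minute 40, minute 80 to minute 85, minute 100 to minute 130.
Union of the two gives the symmetric difference.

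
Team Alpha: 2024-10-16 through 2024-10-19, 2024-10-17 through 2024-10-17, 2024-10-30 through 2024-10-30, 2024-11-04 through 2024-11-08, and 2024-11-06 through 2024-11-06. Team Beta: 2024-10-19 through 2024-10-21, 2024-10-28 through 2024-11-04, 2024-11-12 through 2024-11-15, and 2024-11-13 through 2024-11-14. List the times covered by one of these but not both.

2024-10-16 through 2024-10-18, 2024-10-20 through 2024-10-21, 2024-10-28 through 2024-10-29, 2024-10-31 through 2024-11-03, 2024-11-05 through 2024-11-08, 2024-11-12 through 2024-11-15

A, merged: 2024-10-16 through 2024-10-19, 2024-10-30 through 2024-10-30, 2024-11-04 through 2024-11-08.
B, merged: 2024-10-19 through 2024-10-21, 2024-10-28 through 2024-11-04, 2024-11-12 through 2024-11-15.
Only in the first: 2024-10-16 through 2024-10-18, 2024-11-05 through 2024-11-08.
Only in the second: 2024-10-20 through 2024-10-21, 2024-10-28 through 2024-10-29, 2024-10-31 through 2024-11-03, 2024-11-12 through 2024-11-15.
Together these are the periods covered by exactly one.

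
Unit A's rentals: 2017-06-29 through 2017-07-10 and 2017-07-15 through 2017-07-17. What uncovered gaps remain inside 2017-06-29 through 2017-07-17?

Covered (merged): 2017-06-29 through 2017-07-10, 2017-07-15 through 2017-07-17.
Uncovered inside 2017-06-29 through 2017-07-17: 2017-07-11 through 2017-07-14.

2017-07-11 through 2017-07-14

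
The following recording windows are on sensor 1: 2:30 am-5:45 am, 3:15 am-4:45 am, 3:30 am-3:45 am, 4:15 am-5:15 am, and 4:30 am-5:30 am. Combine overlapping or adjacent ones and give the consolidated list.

2:30 am–5:45 am

3:15 am–4:45 am overlaps/touches 2:30 am–5:45 am → extend to 2:30 am–5:45 am.
3:30 am–3:45 am overlaps/touches 2:30 am–5:45 am → extend to 2:30 am–5:45 am.
4:15 am–5:15 am overlaps/touches 2:30 am–5:45 am → extend to 2:30 am–5:45 am.
4:30 am–5:30 am overlaps/touches 2:30 am–5:45 am → extend to 2:30 am–5:45 am.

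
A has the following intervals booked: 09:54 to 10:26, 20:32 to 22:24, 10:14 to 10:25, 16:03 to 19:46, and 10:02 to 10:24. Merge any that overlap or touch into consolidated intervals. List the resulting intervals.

09:54–10:26, 16:03–19:46, 20:32–22:24

Sort by start: 09:54–10:26, 10:02–10:24, 10:14–10:25, 16:03–19:46, 20:32–22:24.
10:02–10:24 overlaps/touches 09:54–10:26 → extend to 09:54–10:26.
10:14–10:25 overlaps/touches 09:54–10:26 → extend to 09:54–10:26.
16:03–19:46 is disjoint → start new block.
20:32–22:24 is disjoint → start new block.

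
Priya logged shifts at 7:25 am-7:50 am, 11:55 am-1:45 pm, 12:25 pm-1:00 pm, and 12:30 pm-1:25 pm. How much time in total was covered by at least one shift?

Merged: 7:25 am-7:50 am, 11:55 am-1:45 pm.
Lengths: 25 min + 1 h 50 min = 2 h 15 min.

2 h 15 min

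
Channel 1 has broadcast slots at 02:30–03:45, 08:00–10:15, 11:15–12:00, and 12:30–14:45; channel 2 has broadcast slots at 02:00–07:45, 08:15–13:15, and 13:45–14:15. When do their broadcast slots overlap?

02:30-03:45, 08:15-10:15, 11:15-12:00, 12:30-13:15, 13:45-14:15

02:30-03:45 ∩ B → 02:30-03:45.
08:00-10:15 ∩ B → 08:15-10:15.
11:15-12:00 ∩ B → 11:15-12:00.
12:30-14:45 ∩ B → 12:30-13:15, 13:45-14:15.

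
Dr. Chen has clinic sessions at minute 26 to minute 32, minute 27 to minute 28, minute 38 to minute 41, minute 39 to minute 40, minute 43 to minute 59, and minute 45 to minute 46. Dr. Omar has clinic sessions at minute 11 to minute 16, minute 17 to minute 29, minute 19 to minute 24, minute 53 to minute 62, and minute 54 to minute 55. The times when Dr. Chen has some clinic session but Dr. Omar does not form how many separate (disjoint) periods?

3

A, merged: minute 26 to minute 32, minute 38 to minute 41, minute 43 to minute 59.
B, merged: minute 11 to minute 16, minute 17 to minute 29, minute 53 to minute 62.
A \ B = minute 29 to minute 32, minute 38 to minute 41, minute 43 to minute 53.
That is 3 disjoint pieces.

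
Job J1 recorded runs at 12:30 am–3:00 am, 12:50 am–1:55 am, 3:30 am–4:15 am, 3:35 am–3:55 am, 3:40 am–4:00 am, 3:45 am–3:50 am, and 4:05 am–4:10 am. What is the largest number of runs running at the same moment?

Sweep endpoints in order; track running count of active intervals.
Peak of 4 reached at 3:45 am.

4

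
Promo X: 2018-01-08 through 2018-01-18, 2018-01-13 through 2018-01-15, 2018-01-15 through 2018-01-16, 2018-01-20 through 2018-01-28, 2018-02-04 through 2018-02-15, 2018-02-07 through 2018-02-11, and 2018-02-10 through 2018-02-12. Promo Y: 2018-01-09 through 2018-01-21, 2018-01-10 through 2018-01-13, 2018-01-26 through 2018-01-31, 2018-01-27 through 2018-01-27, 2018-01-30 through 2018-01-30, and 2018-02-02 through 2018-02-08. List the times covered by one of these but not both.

2018-01-08 through 2018-01-08, 2018-01-19 through 2018-01-19, 2018-01-22 through 2018-01-25, 2018-01-29 through 2018-01-31, 2018-02-02 through 2018-02-03, 2018-02-09 through 2018-02-15

A, merged: 2018-01-08 through 2018-01-18, 2018-01-20 through 2018-01-28, 2018-02-04 through 2018-02-15.
B, merged: 2018-01-09 through 2018-01-21, 2018-01-26 through 2018-01-31, 2018-02-02 through 2018-02-08.
A but not B: 2018-01-08 through 2018-01-08, 2018-01-22 through 2018-01-25, 2018-02-09 through 2018-02-15.
B but not A: 2018-01-19 through 2018-01-19, 2018-01-29 through 2018-01-31, 2018-02-02 through 2018-02-03.
Combining gives A △ B.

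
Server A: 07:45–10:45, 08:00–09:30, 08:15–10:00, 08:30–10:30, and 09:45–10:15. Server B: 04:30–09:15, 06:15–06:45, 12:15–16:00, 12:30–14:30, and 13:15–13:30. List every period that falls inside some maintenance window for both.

07:45–09:15

First set merges to 07:45–10:45.
Second set merges to 04:30–09:15, 12:15–16:00.
07:45–10:45 ∩ B → 07:45–09:15.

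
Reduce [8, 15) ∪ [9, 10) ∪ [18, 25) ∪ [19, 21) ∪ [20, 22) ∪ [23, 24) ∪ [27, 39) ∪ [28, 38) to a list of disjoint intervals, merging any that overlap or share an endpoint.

[9, 10) overlaps/touches [8, 15) → extend to [8, 15).
[18, 25) is disjoint → start new block.
[19, 21) overlaps/touches [18, 25) → extend to [18, 25).
[20, 22) overlaps/touches [18, 25) → extend to [18, 25).
[23, 24) overlaps/touches [18, 25) → extend to [18, 25).
[27, 39) is disjoint → start new block.
[28, 38) overlaps/touches [27, 39) → extend to [27, 39).

[8, 15) ∪ [18, 25) ∪ [27, 39)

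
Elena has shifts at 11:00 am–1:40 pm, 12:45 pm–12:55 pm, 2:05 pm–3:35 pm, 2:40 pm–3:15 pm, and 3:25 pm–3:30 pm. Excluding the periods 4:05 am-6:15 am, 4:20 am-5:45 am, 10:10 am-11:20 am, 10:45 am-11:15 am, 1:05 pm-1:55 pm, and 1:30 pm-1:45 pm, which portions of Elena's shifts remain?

11:20 am–1:05 pm, 2:05 pm–3:35 pm

A, merged: 11:00 am–1:40 pm, 2:05 pm–3:35 pm.
B, merged: 4:05 am–6:15 am, 10:10 am–11:20 am, 1:05 pm–1:55 pm.
11:00 am–1:40 pm \ B = 11:20 am–1:05 pm.
2:05 pm–3:35 pm: nothing removed.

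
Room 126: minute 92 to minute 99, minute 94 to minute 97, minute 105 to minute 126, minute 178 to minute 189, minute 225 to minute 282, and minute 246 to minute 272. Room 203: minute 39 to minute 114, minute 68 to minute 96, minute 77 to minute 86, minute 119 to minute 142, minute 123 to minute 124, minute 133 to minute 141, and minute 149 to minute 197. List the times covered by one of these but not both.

minute 39 to minute 92, minute 99 to minute 105, minute 114 to minute 119, minute 126 to minute 142, minute 149 to minute 178, minute 189 to minute 197, minute 225 to minute 282

A, merged: minute 92 to minute 99, minute 105 to minute 126, minute 178 to minute 189, minute 225 to minute 282.
B, merged: minute 39 to minute 114, minute 119 to minute 142, minute 149 to minute 197.
A \ B = minute 114 to minute 119, minute 225 to minute 282.
B \ A = minute 39 to minute 92, minute 99 to minute 105, minute 126 to minute 142, minute 149 to minute 178, minute 189 to minute 197.
Union of the two gives the symmetric difference.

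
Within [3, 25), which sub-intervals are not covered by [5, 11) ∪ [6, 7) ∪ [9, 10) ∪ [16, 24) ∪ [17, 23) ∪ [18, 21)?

After merging, the occupied span is [5, 11), [16, 24).
Complement within [3, 25): [3, 5), [11, 16), [24, 25).

[3, 5) ∪ [11, 16) ∪ [24, 25)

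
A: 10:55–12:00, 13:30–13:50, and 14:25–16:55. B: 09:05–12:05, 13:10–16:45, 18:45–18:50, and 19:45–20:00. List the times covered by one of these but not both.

09:05–10:55, 12:00–12:05, 13:10–13:30, 13:50–14:25, 16:45–16:55, 18:45–18:50, 19:45–20:00

Only in the first: 16:45–16:55.
Only in the second: 09:05–10:55, 12:00–12:05, 13:10–13:30, 13:50–14:25, 18:45–18:50, 19:45–20:00.
Together these are the periods covered by exactly one.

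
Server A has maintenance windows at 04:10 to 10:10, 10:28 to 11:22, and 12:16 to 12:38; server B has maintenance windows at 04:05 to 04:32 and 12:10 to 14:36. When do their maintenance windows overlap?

04:10–10:10 ∩ B → 04:10–04:32.
10:28–11:22 meets no B interval.
12:16–12:38 ∩ B → 12:16–12:38.

04:10–04:32, 12:16–12:38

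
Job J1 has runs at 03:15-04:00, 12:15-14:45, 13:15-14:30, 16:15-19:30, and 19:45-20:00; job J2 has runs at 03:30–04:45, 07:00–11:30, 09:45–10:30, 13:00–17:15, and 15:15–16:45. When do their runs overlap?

A, merged: 03:15–04:00, 12:15–14:45, 16:15–19:30, 19:45–20:00.
B, merged: 03:30–04:45, 07:00–11:30, 13:00–17:15.
03:15–04:00 meets the second set on 03:30–04:00.
12:15–14:45 meets the second set on 13:00–14:45.
16:15–19:30 meets the second set on 16:15–17:15.
19:45–20:00: no overlap with the second set.

03:30–04:00, 13:00–14:45, 16:15–17:15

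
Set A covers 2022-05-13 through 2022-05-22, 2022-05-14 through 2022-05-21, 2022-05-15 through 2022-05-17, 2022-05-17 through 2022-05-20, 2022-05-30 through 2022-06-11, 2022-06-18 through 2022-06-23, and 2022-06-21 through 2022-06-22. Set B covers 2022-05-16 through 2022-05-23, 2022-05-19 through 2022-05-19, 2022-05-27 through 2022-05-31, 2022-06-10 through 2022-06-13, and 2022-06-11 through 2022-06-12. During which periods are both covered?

2022-05-16 through 2022-05-22, 2022-05-30 through 2022-05-31, 2022-06-10 through 2022-06-11

Merge the first list: 2022-05-13 through 2022-05-22, 2022-05-30 through 2022-06-11, 2022-06-18 through 2022-06-23.
Merge the second list: 2022-05-16 through 2022-05-23, 2022-05-27 through 2022-05-31, 2022-06-10 through 2022-06-13.
2022-05-13 through 2022-05-22 overlaps B on 2022-05-16 through 2022-05-22.
2022-05-30 through 2022-06-11 overlaps B on 2022-05-30 through 2022-05-31, 2022-06-10 through 2022-06-11.
2022-06-18 through 2022-06-23 falls entirely outside B.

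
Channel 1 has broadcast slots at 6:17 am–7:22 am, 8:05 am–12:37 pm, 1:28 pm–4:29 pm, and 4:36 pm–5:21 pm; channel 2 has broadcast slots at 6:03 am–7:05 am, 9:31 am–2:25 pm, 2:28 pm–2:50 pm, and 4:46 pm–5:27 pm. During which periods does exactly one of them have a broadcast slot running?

A but not B: 7:05 am–7:22 am, 8:05 am–9:31 am, 2:25 pm–2:28 pm, 2:50 pm–4:29 pm, 4:36 pm–4:46 pm.
B but not A: 6:03 am–6:17 am, 12:37 pm–1:28 pm, 5:21 pm–5:27 pm.
Combining gives A △ B.

6:03 am–6:17 am, 7:05 am–7:22 am, 8:05 am–9:31 am, 12:37 pm–1:28 pm, 2:25 pm–2:28 pm, 2:50 pm–4:29 pm, 4:36 pm–4:46 pm, 5:21 pm–5:27 pm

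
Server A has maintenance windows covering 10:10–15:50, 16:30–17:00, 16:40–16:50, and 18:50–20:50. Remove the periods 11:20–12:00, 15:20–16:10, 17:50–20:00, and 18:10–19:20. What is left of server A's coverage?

Merge the first list: 10:10–15:50, 16:30–17:00, 18:50–20:50.
Merge the second list: 11:20–12:00, 15:20–16:10, 17:50–20:00.
10:10–15:50 with B removed leaves 10:10–11:20, 12:00–15:20.
16:30–17:00 is untouched.
18:50–20:50 with B removed leaves 20:00–20:50.

10:10–11:20, 12:00–15:20, 16:30–17:00, 20:00–20:50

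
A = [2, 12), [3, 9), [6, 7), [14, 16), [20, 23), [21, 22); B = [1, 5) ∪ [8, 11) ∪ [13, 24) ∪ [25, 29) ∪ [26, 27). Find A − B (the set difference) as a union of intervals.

First set merges to [2, 12), [14, 16), [20, 23).
Second set merges to [1, 5), [8, 11), [13, 24), [25, 29).
[2, 12) minus B → [5, 8), [11, 12).
[14, 16): fully covered by B → removed.
[20, 23): fully covered by B → removed.

[5, 8) ∪ [11, 12)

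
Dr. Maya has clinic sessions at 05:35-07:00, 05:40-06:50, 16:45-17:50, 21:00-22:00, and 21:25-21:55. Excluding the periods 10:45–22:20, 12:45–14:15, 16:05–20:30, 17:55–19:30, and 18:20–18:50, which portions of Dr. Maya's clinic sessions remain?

A, merged: 05:35–07:00, 16:45–17:50, 21:00–22:00.
B, merged: 10:45–22:20.
05:35–07:00: nothing removed.
16:45–17:50: entirely removed.
21:00–22:00: entirely removed.

05:35–07:00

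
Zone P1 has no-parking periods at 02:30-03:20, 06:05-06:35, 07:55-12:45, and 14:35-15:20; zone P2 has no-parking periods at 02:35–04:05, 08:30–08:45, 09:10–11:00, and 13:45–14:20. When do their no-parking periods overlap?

02:30-03:20 overlaps B on 02:35-03:20.
06:05-06:35 falls entirely outside B.
07:55-12:45 overlaps B on 08:30-08:45, 09:10-11:00.
14:35-15:20 falls entirely outside B.

02:35-03:20, 08:30-08:45, 09:10-11:00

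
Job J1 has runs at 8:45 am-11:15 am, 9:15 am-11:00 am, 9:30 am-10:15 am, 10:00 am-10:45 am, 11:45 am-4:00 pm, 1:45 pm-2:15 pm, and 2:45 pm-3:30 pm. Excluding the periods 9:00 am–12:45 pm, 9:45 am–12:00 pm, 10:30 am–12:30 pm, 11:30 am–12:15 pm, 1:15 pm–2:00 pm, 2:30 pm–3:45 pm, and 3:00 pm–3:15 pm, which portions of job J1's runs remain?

8:45 am–9:00 am, 12:45 pm–1:15 pm, 2:00 pm–2:30 pm, 3:45 pm–4:00 pm

Merge the first list: 8:45 am–11:15 am, 11:45 am–4:00 pm.
Merge the second list: 9:00 am–12:45 pm, 1:15 pm–2:00 pm, 2:30 pm–3:45 pm.
8:45 am–11:15 am \ B = 8:45 am–9:00 am.
11:45 am–4:00 pm \ B = 12:45 pm–1:15 pm, 2:00 pm–2:30 pm, 3:45 pm–4:00 pm.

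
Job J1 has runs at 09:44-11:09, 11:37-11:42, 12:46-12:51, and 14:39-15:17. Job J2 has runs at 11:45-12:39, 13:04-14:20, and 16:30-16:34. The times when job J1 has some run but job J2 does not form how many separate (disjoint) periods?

4

A \ B = 09:44-11:09, 11:37-11:42, 12:46-12:51, 14:39-15:17.
That is 4 disjoint pieces.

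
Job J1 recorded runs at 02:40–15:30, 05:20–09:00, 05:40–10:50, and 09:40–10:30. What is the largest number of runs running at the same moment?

At 05:40, 3 of the intervals are simultaneously active.
No point has more.

3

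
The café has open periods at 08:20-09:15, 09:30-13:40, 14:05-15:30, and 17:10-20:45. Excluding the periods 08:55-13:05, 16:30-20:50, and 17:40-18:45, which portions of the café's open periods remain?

Merge the second list: 08:55–13:05, 16:30–20:50.
08:20–09:15 with B removed leaves 08:20–08:55.
09:30–13:40 with B removed leaves 13:05–13:40.
14:05–15:30 is untouched.
17:10–20:45 lies entirely inside B → drops out.

08:20–08:55, 13:05–13:40, 14:05–15:30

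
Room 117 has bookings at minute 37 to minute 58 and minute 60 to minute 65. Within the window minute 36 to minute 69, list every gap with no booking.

minute 36 to minute 37, minute 58 to minute 60, minute 65 to minute 69

After merging, the occupied span is minute 37 to minute 58, minute 60 to minute 65.
Uncovered inside minute 36 to minute 69: minute 36 to minute 37, minute 58 to minute 60, minute 65 to minute 69.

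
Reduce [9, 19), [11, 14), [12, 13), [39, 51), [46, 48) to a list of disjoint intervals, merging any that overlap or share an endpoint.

[11, 14) overlaps/touches [9, 19) → extend to [9, 19).
[12, 13) overlaps/touches [9, 19) → extend to [9, 19).
[39, 51) is disjoint → start new block.
[46, 48) overlaps/touches [39, 51) → extend to [39, 51).

[9, 19) ∪ [39, 51)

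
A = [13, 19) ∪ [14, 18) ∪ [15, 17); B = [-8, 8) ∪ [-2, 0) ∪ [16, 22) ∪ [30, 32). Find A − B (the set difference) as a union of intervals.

A, merged: [13, 19).
B, merged: [-8, 8), [16, 22), [30, 32).
[13, 19) \ B = [13, 16).

[13, 16)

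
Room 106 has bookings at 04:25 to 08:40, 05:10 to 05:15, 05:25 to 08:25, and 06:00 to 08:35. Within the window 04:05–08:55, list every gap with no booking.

04:05-04:25, 08:40-08:55

The merged coverage is 04:25-08:40.
Gaps within 04:05-08:55: 04:05-04:25, 08:40-08:55.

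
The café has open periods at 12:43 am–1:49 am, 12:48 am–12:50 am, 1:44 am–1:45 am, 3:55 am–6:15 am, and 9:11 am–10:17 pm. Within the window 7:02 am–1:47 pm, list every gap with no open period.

7:02 am–9:11 am

After merging, the occupied span is 12:43 am–1:49 am, 3:55 am–6:15 am, 9:11 am–10:17 pm.
Gaps within 7:02 am–1:47 pm: 7:02 am–9:11 am.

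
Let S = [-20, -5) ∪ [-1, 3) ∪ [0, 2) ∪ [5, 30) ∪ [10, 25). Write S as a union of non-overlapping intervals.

[-20, -5) ∪ [-1, 3) ∪ [5, 30)

[-1, 3) is disjoint → start new block.
[0, 2) overlaps/touches [-1, 3) → extend to [-1, 3).
[5, 30) is disjoint → start new block.
[10, 25) overlaps/touches [5, 30) → extend to [5, 30).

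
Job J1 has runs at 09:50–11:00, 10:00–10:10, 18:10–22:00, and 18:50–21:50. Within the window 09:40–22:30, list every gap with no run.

Covered (merged): 09:50-11:00, 18:10-22:00.
Gaps within 09:40-22:30: 09:40-09:50, 11:00-18:10, 22:00-22:30.

09:40-09:50, 11:00-18:10, 22:00-22:30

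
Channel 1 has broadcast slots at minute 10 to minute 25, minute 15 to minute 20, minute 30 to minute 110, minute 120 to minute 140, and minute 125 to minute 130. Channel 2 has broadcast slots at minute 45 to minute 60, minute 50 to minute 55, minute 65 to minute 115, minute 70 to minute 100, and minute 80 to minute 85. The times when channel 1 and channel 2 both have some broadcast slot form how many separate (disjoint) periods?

2

First set merges to minute 10 to minute 25, minute 30 to minute 110, minute 120 to minute 140.
Second set merges to minute 45 to minute 60, minute 65 to minute 115.
A ∩ B = minute 45 to minute 60, minute 65 to minute 110.
That is 2 disjoint pieces.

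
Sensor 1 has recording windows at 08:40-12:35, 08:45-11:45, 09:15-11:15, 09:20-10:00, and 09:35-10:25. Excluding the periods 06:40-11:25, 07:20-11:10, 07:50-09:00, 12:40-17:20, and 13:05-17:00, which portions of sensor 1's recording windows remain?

11:25-12:35

A, merged: 08:40-12:35.
B, merged: 06:40-11:25, 12:40-17:20.
08:40-12:35 \ B = 11:25-12:35.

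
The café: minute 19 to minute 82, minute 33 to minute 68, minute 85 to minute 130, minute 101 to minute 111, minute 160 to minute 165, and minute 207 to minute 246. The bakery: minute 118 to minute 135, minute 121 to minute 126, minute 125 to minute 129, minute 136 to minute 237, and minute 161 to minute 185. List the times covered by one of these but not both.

minute 19 to minute 82, minute 85 to minute 118, minute 130 to minute 135, minute 136 to minute 160, minute 165 to minute 207, minute 237 to minute 246

First set merges to minute 19 to minute 82, minute 85 to minute 130, minute 160 to minute 165, minute 207 to minute 246.
Second set merges to minute 118 to minute 135, minute 136 to minute 237.
A \ B = minute 19 to minute 82, minute 85 to minute 118, minute 237 to minute 246.
B \ A = minute 130 to minute 135, minute 136 to minute 160, minute 165 to minute 207.
Union of the two gives the symmetric difference.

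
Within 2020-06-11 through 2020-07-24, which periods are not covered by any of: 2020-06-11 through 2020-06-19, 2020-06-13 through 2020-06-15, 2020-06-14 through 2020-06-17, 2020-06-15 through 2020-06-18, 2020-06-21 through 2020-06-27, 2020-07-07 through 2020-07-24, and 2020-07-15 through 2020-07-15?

2020-06-20 through 2020-06-20, 2020-06-28 through 2020-07-06

After merging, the occupied span is 2020-06-11 through 2020-06-19, 2020-06-21 through 2020-06-27, 2020-07-07 through 2020-07-24.
Complement within 2020-06-11 through 2020-07-24: 2020-06-20 through 2020-06-20, 2020-06-28 through 2020-07-06.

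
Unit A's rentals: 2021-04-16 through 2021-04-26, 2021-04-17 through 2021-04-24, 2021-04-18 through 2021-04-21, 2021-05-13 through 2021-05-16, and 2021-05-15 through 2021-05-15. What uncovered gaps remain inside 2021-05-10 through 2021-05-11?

2021-05-10 through 2021-05-11

After merging, the occupied span is 2021-04-16 through 2021-04-26, 2021-05-13 through 2021-05-16.
Uncovered inside 2021-05-10 through 2021-05-11: 2021-05-10 through 2021-05-11.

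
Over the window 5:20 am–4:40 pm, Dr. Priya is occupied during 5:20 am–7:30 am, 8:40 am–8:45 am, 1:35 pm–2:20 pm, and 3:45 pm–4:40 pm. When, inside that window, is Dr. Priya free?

7:30 am–8:40 am, 8:45 am–1:35 pm, 2:20 pm–3:45 pm

The merged coverage is 5:20 am–7:30 am, 8:40 am–8:45 am, 1:35 pm–2:20 pm, 3:45 pm–4:40 pm.
Uncovered inside 5:20 am–4:40 pm: 7:30 am–8:40 am, 8:45 am–1:35 pm, 2:20 pm–3:45 pm.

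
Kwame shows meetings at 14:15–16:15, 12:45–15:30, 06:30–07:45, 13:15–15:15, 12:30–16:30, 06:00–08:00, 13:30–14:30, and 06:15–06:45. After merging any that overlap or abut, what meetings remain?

06:00–08:00, 12:30–16:30

Sort by start: 06:00–08:00, 06:15–06:45, 06:30–07:45, 12:30–16:30, 12:45–15:30, 13:15–15:15, 13:30–14:30, 14:15–16:15.
06:15–06:45 overlaps/touches 06:00–08:00 → extend to 06:00–08:00.
06:30–07:45 overlaps/touches 06:00–08:00 → extend to 06:00–08:00.
12:30–16:30 is disjoint → start new block.
12:45–15:30 overlaps/touches 12:30–16:30 → extend to 12:30–16:30.
13:15–15:15 overlaps/touches 12:30–16:30 → extend to 12:30–16:30.
13:30–14:30 overlaps/touches 12:30–16:30 → extend to 12:30–16:30.
14:15–16:15 overlaps/touches 12:30–16:30 → extend to 12:30–16:30.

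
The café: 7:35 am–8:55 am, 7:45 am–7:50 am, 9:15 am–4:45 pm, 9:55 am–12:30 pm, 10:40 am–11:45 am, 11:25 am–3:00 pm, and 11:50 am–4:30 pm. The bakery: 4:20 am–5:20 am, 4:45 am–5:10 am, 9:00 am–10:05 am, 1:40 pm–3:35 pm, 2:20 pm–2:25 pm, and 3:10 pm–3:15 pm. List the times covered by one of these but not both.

4:20 am-5:20 am, 7:35 am-8:55 am, 9:00 am-9:15 am, 10:05 am-1:40 pm, 3:35 pm-4:45 pm

First set merges to 7:35 am-8:55 am, 9:15 am-4:45 pm.
Second set merges to 4:20 am-5:20 am, 9:00 am-10:05 am, 1:40 pm-3:35 pm.
Only in the first: 7:35 am-8:55 am, 10:05 am-1:40 pm, 3:35 pm-4:45 pm.
Only in the second: 4:20 am-5:20 am, 9:00 am-9:15 am.
Together these are the periods covered by exactly one.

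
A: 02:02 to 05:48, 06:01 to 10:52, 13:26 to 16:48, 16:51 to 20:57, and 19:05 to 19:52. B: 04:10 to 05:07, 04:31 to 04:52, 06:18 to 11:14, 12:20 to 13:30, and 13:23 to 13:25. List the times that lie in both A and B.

04:10–05:07, 06:18–10:52, 13:26–13:30

A, merged: 02:02–05:48, 06:01–10:52, 13:26–16:48, 16:51–20:57.
B, merged: 04:10–05:07, 06:18–11:14, 12:20–13:30.
02:02–05:48 ∩ B → 04:10–05:07.
06:01–10:52 ∩ B → 06:18–10:52.
13:26–16:48 ∩ B → 13:26–13:30.
16:51–20:57 meets no B interval.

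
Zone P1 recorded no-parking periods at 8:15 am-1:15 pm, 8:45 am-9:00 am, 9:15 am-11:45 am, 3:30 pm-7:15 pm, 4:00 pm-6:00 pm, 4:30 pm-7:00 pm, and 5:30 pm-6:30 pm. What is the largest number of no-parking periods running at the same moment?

Sweep endpoints in order; track running count of active intervals.
Peak of 4 reached at 5:30 pm.

4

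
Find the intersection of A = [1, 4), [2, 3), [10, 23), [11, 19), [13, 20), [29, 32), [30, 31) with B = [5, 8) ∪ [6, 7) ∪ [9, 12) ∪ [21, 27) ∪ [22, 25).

A, merged: [1, 4), [10, 23), [29, 32).
B, merged: [5, 8), [9, 12), [21, 27).
[1, 4) meets no B interval.
[10, 23) ∩ B → [10, 12), [21, 23).
[29, 32) meets no B interval.

[10, 12) ∪ [21, 23)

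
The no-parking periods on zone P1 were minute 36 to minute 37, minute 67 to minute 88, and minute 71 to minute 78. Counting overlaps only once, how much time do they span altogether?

22 minutes

Merged: minute 36 to minute 37, minute 67 to minute 88.
Lengths: 1 minute + 21 minutes = 22 minutes.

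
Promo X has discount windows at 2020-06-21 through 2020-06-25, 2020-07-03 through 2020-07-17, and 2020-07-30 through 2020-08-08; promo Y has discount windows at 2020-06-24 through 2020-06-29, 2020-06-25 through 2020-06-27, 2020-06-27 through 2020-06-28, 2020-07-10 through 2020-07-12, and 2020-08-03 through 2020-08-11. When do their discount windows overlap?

2020-06-24 through 2020-06-25, 2020-07-10 through 2020-07-12, 2020-08-03 through 2020-08-08

Second set merges to 2020-06-24 through 2020-06-29, 2020-07-10 through 2020-07-12, 2020-08-03 through 2020-08-11.
2020-06-21 through 2020-06-25 meets the second set on 2020-06-24 through 2020-06-25.
2020-07-03 through 2020-07-17 meets the second set on 2020-07-10 through 2020-07-12.
2020-07-30 through 2020-08-08 meets the second set on 2020-08-03 through 2020-08-08.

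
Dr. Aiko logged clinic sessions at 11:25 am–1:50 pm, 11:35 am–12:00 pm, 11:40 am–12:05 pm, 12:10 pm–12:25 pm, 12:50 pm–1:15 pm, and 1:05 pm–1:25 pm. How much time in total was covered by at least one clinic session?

2 h 25 min

Merged: 11:25 am–1:50 pm.
Length: 2 h 25 min.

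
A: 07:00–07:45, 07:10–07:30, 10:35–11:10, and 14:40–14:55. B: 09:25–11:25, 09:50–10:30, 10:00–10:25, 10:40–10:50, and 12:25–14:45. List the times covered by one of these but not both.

Merge the first list: 07:00-07:45, 10:35-11:10, 14:40-14:55.
Merge the second list: 09:25-11:25, 12:25-14:45.
Only in the first: 07:00-07:45, 14:45-14:55.
Only in the second: 09:25-10:35, 11:10-11:25, 12:25-14:40.
Together these are the periods covered by exactly one.

07:00-07:45, 09:25-10:35, 11:10-11:25, 12:25-14:40, 14:45-14:55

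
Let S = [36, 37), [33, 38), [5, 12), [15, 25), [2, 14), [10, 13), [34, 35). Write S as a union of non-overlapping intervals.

[2, 14) ∪ [15, 25) ∪ [33, 38)

Sort by start: [2, 14), [5, 12), [10, 13), [15, 25), [33, 38), [34, 35), [36, 37).
[5, 12) overlaps/touches [2, 14) → extend to [2, 14).
[10, 13) overlaps/touches [2, 14) → extend to [2, 14).
[15, 25) is disjoint → start new block.
[33, 38) is disjoint → start new block.
[34, 35) overlaps/touches [33, 38) → extend to [33, 38).
[36, 37) overlaps/touches [33, 38) → extend to [33, 38).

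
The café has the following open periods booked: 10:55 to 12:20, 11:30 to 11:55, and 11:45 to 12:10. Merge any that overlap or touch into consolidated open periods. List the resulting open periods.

11:30-11:55 overlaps/touches 10:55-12:20 → extend to 10:55-12:20.
11:45-12:10 overlaps/touches 10:55-12:20 → extend to 10:55-12:20.

10:55-12:20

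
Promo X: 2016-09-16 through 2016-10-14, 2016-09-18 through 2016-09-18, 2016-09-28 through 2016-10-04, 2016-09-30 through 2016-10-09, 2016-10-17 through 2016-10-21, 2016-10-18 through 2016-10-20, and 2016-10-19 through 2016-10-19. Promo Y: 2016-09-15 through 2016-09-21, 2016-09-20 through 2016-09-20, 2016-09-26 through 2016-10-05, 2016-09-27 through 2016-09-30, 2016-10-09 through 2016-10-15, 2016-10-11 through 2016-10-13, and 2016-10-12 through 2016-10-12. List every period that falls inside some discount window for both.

First set merges to 2016-09-16 through 2016-10-14, 2016-10-17 through 2016-10-21.
Second set merges to 2016-09-15 through 2016-09-21, 2016-09-26 through 2016-10-05, 2016-10-09 through 2016-10-15.
2016-09-16 through 2016-10-14 ∩ B → 2016-09-16 through 2016-09-21, 2016-09-26 through 2016-10-05, 2016-10-09 through 2016-10-14.
2016-10-17 through 2016-10-21 meets no B interval.

2016-09-16 through 2016-09-21, 2016-09-26 through 2016-10-05, 2016-10-09 through 2016-10-14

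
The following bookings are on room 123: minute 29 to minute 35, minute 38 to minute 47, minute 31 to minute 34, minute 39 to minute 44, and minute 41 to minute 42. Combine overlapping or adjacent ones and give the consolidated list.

minute 29 to minute 35, minute 38 to minute 47

Sort by start: minute 29 to minute 35, minute 31 to minute 34, minute 38 to minute 47, minute 39 to minute 44, minute 41 to minute 42.
minute 31 to minute 34 overlaps/touches minute 29 to minute 35 → extend to minute 29 to minute 35.
minute 38 to minute 47 is disjoint → start new block.
minute 39 to minute 44 overlaps/touches minute 38 to minute 47 → extend to minute 38 to minute 47.
minute 41 to minute 42 overlaps/touches minute 38 to minute 47 → extend to minute 38 to minute 47.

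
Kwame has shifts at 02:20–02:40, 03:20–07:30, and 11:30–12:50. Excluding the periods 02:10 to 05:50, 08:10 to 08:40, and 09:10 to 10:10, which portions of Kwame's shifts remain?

02:20–02:40: fully covered by B → removed.
03:20–07:30 minus B → 05:50–07:30.
11:30–12:50: no B overlap → unchanged.

05:50–07:30, 11:30–12:50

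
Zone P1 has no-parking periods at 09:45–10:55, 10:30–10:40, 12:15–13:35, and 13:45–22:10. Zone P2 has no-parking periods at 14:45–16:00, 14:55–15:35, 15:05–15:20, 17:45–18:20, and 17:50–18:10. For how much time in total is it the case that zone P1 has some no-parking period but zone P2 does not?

First set merges to 09:45-10:55, 12:15-13:35, 13:45-22:10.
Second set merges to 14:45-16:00, 17:45-18:20.
A \ B = 09:45-10:55, 12:15-13:35, 13:45-14:45, 16:00-17:45, 18:20-22:10.
Total: 1 h 10 min + 1 h 20 min + 1 h + 1 h 45 min + 3 h 50 min = 9 h 5 min.

9 h 5 min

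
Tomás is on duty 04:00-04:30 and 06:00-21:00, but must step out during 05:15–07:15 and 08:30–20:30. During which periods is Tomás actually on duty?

04:00–04:30 is untouched.
06:00–21:00 with B removed leaves 07:15–08:30, 20:30–21:00.

04:00–04:30, 07:15–08:30, 20:30–21:00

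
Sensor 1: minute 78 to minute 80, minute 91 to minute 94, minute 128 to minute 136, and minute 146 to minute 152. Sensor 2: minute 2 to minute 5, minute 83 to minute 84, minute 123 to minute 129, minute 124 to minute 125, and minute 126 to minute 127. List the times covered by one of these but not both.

B, merged: minute 2 to minute 5, minute 83 to minute 84, minute 123 to minute 129.
Only in the first: minute 78 to minute 80, minute 91 to minute 94, minute 129 to minute 136, minute 146 to minute 152.
Only in the second: minute 2 to minute 5, minute 83 to minute 84, minute 123 to minute 128.
Together these are the periods covered by exactly one.

minute 2 to minute 5, minute 78 to minute 80, minute 83 to minute 84, minute 91 to minute 94, minute 123 to minute 128, minute 129 to minute 136, minute 146 to minute 152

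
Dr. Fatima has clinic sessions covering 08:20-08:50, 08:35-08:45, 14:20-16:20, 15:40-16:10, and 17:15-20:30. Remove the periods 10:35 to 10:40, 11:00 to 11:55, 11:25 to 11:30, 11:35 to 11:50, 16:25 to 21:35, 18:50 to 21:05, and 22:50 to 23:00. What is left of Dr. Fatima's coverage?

08:20–08:50, 14:20–16:20

First set merges to 08:20–08:50, 14:20–16:20, 17:15–20:30.
Second set merges to 10:35–10:40, 11:00–11:55, 16:25–21:35, 22:50–23:00.
08:20–08:50: nothing removed.
14:20–16:20: nothing removed.
17:15–20:30: entirely removed.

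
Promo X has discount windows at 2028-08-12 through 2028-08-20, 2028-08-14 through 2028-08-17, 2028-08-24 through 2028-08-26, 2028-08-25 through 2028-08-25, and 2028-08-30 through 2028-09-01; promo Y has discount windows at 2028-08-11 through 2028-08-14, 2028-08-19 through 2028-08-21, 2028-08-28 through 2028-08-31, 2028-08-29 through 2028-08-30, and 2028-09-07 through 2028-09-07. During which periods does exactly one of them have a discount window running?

2028-08-11 through 2028-08-11, 2028-08-15 through 2028-08-18, 2028-08-21 through 2028-08-21, 2028-08-24 through 2028-08-26, 2028-08-28 through 2028-08-29, 2028-09-01 through 2028-09-01, 2028-09-07 through 2028-09-07

First set merges to 2028-08-12 through 2028-08-20, 2028-08-24 through 2028-08-26, 2028-08-30 through 2028-09-01.
Second set merges to 2028-08-11 through 2028-08-14, 2028-08-19 through 2028-08-21, 2028-08-28 through 2028-08-31, 2028-09-07 through 2028-09-07.
A but not B: 2028-08-15 through 2028-08-18, 2028-08-24 through 2028-08-26, 2028-09-01 through 2028-09-01.
B but not A: 2028-08-11 through 2028-08-11, 2028-08-21 through 2028-08-21, 2028-08-28 through 2028-08-29, 2028-09-07 through 2028-09-07.
Combining gives A △ B.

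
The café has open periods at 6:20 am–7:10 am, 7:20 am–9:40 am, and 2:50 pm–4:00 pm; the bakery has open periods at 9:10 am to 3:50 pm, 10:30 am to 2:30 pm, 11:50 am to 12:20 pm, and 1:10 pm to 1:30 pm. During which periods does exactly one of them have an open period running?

B, merged: 9:10 am-3:50 pm.
A but not B: 6:20 am-7:10 am, 7:20 am-9:10 am, 3:50 pm-4:00 pm.
B but not A: 9:40 am-2:50 pm.
Combining gives A △ B.

6:20 am-7:10 am, 7:20 am-9:10 am, 9:40 am-2:50 pm, 3:50 pm-4:00 pm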